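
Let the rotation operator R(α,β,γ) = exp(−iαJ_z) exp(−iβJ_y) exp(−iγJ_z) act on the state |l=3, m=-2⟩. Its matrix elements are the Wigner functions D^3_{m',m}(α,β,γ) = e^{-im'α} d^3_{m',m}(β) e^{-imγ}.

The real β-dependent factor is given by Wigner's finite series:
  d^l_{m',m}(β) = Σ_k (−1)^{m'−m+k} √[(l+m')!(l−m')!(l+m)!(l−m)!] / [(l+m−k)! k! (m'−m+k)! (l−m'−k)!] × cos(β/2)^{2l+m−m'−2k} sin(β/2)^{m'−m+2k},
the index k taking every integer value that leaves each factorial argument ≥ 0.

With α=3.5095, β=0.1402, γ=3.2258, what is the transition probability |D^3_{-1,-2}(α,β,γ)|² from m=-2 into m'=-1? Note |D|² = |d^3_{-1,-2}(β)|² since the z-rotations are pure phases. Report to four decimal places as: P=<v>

First d^3_{-1,-2}(β=0.1402), then the phase factors e^{-i(-1)α} and e^{-i(-2)γ}:
c=cos(0.1402/2)=0.997544, s=sin(0.1402/2)=0.070043; N=√[2·24·1·120]=75.894664
Admissible k: 0..1 (factorial args all ≥0)
  k=0: (−1)^1·75.8947/(24)·0.9975^5·0.0700^1 = -0.218788
  k=1: (−1)^2·75.8947/(12)·0.9975^3·0.0700^3 = +0.002157
d^3_{-1,-2}(0.1402) = -0.218788 +0.002157 = -0.216630
|D^3_{-1,-2}|² = |d^3_{-1,-2}(β)|² = (-0.216630)² = 0.046929 (the z-rotation phases have unit modulus)

P=0.0469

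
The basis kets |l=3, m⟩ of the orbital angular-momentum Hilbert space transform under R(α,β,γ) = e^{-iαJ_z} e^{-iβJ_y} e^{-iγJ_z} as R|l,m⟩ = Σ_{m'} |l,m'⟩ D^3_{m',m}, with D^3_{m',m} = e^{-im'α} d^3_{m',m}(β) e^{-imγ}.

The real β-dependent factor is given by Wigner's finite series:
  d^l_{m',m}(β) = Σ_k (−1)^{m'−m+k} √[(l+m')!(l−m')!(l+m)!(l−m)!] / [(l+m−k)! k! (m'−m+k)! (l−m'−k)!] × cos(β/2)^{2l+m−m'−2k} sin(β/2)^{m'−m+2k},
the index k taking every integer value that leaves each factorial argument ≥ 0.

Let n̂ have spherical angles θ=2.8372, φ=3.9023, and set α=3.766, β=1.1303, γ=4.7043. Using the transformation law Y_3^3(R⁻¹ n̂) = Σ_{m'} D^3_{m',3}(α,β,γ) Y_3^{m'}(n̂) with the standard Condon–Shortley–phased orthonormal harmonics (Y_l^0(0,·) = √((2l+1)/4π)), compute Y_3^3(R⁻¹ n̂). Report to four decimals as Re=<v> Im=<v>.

Re=-0.0596 Im=0.4009

Need the full column D^3_{m',3} for m'=−3..3 at α=3.766, β=1.1303, γ=4.7043.
cos(β/2)=0.844508, sin(β/2)=0.535542
d^3_{-3,3}: single k=6 term ⇒ +0.023592;  D = -0.022344-0.007571i
d^3_{-2,3}: single k=5 term ⇒ +0.091127;  D = +0.087119-0.026731i
d^3_{-1,3}: single k=4 term ⇒ +0.227211;  D = -0.137265+0.181061i
d^3_{0,3}: single k=3 term ⇒ +0.413722;  D = +0.010039-0.413600i
d^3_{1,3}: single k=2 term ⇒ +0.565001;  D = +0.319089+0.466271i
d^3_{2,3}: single k=1 term ⇒ +0.563494;  D = -0.530052-0.191234i
d^3_{3,3}: single k=0 term ⇒ +0.362763;  D = +0.348820-0.099610i
Y_3^{m'}(θ=2.8372,φ=3.9023) and Σ D·Y over m':
  (-0.0223-0.0076i)·(+0.0073+0.0085i)  (+0.0871-0.0267i)·(-0.0043+0.0875i)  (-0.1373+0.1811i)·(-0.2491+0.2371i)  (+0.0100-0.4136i)·(-0.5521+0.0000i)  (+0.3191+0.4663i)·(+0.2491+0.2371i)  (-0.5301-0.1912i)·(-0.0043-0.0875i)  (+0.3488-0.0996i)·(-0.0073+0.0085i)
Y_3^3(R⁻¹ n̂) = -0.059633+0.400918i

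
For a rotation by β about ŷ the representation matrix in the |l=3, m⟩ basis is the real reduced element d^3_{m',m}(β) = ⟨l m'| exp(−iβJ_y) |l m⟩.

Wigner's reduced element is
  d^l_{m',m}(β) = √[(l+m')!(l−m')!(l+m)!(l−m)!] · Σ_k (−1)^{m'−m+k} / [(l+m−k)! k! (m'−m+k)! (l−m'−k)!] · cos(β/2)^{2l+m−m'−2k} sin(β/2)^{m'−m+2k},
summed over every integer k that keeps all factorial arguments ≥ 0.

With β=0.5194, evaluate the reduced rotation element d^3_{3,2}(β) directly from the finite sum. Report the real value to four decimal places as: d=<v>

d=-0.5304

d^3_{3,2}(β=0.5194) via Wigner's sum:
With c≡cos(β/2)=0.966467 and s≡sin(β/2)=0.256791, N=[720·1·120·1]^{1/2}=293.938769
k∈{0} keeps every argument non-negative
  k=0: (−1)^1·293.9388/(120)·0.9665^5·0.2568^1 = -0.530384
d^3_{3,2}(0.5194) = -0.530384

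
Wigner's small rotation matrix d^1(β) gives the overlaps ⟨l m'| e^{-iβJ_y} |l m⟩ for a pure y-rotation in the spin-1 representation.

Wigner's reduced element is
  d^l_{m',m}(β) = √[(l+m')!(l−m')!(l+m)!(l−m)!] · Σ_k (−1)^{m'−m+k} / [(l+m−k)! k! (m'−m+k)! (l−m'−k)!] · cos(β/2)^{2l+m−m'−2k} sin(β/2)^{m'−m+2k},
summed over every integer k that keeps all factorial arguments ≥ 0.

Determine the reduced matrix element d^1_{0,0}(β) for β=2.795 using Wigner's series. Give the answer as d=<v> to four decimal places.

d=-0.9405

d^1_{0,0}(β=2.795) via Wigner's sum:
With c≡cos(β/2)=0.172430 and s≡sin(β/2)=0.985022, N=[1·1·1·1]^{1/2}=1.000000
k∈{0,1} keeps every argument non-negative
  k=0: (−1)^0·1.0000/(1)·0.1724^2·0.9850^0 = +0.029732
  k=1: (−1)^1·1.0000/(1)·0.1724^0·0.9850^2 = -0.970268
d^1_{0,0}(2.795) = +0.029732 -0.970268 = -0.940536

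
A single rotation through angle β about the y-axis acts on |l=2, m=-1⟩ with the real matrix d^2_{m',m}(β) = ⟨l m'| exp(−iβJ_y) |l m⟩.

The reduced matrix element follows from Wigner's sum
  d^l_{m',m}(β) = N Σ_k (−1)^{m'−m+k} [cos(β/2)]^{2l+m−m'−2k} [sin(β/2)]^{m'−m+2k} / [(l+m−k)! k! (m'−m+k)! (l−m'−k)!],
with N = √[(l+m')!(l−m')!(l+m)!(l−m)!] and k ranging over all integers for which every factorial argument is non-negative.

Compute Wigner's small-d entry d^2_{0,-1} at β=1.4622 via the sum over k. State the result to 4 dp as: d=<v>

d^2_{0,-1}(β=1.4622) via Wigner's sum:
With c≡cos(β/2)=0.744440 and s≡sin(β/2)=0.667689, N=[2·2·1·6]^{1/2}=4.898979
Admissible k: 0..1 (factorial args all ≥0)
  k=0: (−1)^1·4.8990/(2)·0.7444^3·0.6677^1 = -0.674745
  k=1: (−1)^2·4.8990/(2)·0.7444^1·0.6677^3 = +0.542785
d^2_{0,-1}(1.4622) = -0.674745 +0.542785 = -0.131960

d=-0.1320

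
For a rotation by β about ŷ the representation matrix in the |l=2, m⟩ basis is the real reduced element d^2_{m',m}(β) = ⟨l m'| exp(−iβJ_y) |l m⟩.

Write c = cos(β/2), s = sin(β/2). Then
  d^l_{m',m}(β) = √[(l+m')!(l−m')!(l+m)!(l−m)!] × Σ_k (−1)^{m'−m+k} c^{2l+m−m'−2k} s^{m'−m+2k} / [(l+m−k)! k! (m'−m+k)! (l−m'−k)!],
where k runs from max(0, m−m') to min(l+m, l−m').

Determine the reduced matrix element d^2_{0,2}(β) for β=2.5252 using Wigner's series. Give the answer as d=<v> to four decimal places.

d=0.2047

d^2_{0,2}(β=2.5252) via Wigner's sum:
With c≡cos(β/2)=0.303340 and s≡sin(β/2)=0.952882, N=[2·2·24·1]^{1/2}=9.797959
k∈{2} keeps every argument non-negative
  k=2: (−1)^0·9.7980/(4)·0.3033^2·0.9529^2 = +0.204651
d^2_{0,2}(2.5252) = +0.204651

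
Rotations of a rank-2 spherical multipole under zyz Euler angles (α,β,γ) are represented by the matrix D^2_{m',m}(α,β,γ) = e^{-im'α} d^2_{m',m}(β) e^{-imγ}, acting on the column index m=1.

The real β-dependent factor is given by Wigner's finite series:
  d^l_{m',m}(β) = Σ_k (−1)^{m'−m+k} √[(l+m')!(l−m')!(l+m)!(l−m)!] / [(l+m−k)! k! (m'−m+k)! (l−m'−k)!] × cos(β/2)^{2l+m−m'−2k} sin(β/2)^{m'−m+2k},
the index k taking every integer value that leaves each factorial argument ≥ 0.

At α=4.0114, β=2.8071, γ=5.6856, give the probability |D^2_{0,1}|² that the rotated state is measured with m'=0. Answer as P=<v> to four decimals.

P=0.1442

Split into d^2_{0,1}(β=2.8071) × two z-phases.
c=cos(2.8071/2)=0.166468, s=sin(2.8071/2)=0.986047; N=√[2·2·6·1]=4.898979
k∈{1,2} keeps every argument non-negative
  k=1: (−1)^0·4.8990/(2)·0.1665^3·0.9860^1 = +0.011142
  k=2: (−1)^1·4.8990/(2)·0.1665^1·0.9860^3 = -0.390929
d^2_{0,1}(2.8071) = +0.011142 -0.390929 = -0.379787
|D^2_{0,1}|² = |d^2_{0,1}(β)|² = (-0.379787)² = 0.144239 (the z-rotation phases have unit modulus)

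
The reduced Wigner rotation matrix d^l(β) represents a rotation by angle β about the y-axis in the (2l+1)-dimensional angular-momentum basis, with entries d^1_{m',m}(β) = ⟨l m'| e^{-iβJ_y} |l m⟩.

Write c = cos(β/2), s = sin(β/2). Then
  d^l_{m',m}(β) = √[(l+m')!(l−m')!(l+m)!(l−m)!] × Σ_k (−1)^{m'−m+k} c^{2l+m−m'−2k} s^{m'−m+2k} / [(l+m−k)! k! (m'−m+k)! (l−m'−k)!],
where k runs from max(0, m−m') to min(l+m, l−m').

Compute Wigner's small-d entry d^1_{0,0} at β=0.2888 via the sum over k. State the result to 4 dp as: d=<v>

d^1_{0,0}(β=0.2888) via Wigner's sum:
With c≡cos(β/2)=0.989592 and s≡sin(β/2)=0.143899, N=[1·1·1·1]^{1/2}=1.000000
Admissible k: 0..1 (factorial args all ≥0)
  k=0: (−1)^0·1.0000/(1)·0.9896^2·0.1439^0 = +0.979293
  k=1: (−1)^1·1.0000/(1)·0.9896^0·0.1439^2 = -0.020707
d^1_{0,0}(0.2888) = +0.979293 -0.020707 = +0.958586

d=0.9586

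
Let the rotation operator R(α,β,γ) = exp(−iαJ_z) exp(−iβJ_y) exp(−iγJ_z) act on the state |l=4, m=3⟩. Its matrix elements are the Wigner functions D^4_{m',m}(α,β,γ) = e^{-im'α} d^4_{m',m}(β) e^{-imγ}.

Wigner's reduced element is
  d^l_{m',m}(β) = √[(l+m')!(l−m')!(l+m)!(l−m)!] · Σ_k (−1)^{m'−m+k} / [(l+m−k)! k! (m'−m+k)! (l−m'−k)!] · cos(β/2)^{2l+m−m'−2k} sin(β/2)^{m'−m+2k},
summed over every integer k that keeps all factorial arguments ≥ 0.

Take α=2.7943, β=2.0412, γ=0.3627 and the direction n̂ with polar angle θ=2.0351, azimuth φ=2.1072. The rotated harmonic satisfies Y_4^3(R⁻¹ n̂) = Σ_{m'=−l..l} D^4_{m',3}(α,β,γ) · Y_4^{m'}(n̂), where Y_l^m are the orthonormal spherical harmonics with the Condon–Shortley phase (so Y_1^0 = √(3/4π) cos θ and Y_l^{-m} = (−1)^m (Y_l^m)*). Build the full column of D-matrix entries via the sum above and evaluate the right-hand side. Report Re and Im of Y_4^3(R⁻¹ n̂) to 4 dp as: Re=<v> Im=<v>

Re=-0.1152 Im=-0.1555

Need the full column D^4_{m',3} for m'=−4..4 at α=2.7943, β=2.0412, γ=0.3627.
cos(β/2)=0.522855, sin(β/2)=0.852422
d^4_{-4,3}: single k=7 term ⇒ +0.483624;  D = -0.380774-0.298167i
d^4_{-3,3}: k∈[6..7] ⇒ +0.734154 -0.278764 = +0.455390;  D = +0.241581+0.386030i
d^4_{-2,3}: k∈[5..6] ⇒ +0.722106 -0.639775 = +0.082331;  D = -0.017315-0.080490i
d^4_{-1,3}: k∈[4..5] ⇒ +0.521989 -0.832453 = -0.310464;  D = +0.041910-0.307623i
d^4_{0,3}: k∈[3..4] ⇒ +0.286373 -0.761167 = -0.474793;  D = -0.220384+0.420547i
d^4_{1,3}: k∈[2..3] ⇒ +0.117832 -0.521989 = -0.404156;  D = +0.298237-0.272759i
d^4_{2,3}: k∈[1..2] ⇒ +0.034071 -0.271678 = -0.237606;  D = -0.219446+0.091107i
d^4_{3,3}: k∈[0..1] ⇒ +0.005585 -0.103918 = -0.098333;  D = +0.098228-0.004544i
d^4_{4,3}: single k=0 term ⇒ -0.025755;  D = -0.024597-0.007638i
Y_4^{m'}(θ=2.0351,φ=2.1072) and Σ D·Y over m':
  (-0.3808-0.2982i)·(-0.1538-0.2374i)  (+0.2416+0.3860i)·(-0.4004+0.0154i)  (-0.0173-0.0805i)·(-0.0516+0.0948i)  (+0.0419-0.3076i)·(-0.1545-0.2599i)  (-0.2204+0.4205i)·(-0.1701+0.0000i)  (+0.2982-0.2728i)·(+0.1545-0.2599i)  (-0.2194+0.0911i)·(-0.0516-0.0948i)  (+0.0982-0.0045i)·(+0.4004+0.0154i)  (-0.0246-0.0076i)·(-0.1538+0.2374i)
Y_4^3(R⁻¹ n̂) = -0.115150-0.155513i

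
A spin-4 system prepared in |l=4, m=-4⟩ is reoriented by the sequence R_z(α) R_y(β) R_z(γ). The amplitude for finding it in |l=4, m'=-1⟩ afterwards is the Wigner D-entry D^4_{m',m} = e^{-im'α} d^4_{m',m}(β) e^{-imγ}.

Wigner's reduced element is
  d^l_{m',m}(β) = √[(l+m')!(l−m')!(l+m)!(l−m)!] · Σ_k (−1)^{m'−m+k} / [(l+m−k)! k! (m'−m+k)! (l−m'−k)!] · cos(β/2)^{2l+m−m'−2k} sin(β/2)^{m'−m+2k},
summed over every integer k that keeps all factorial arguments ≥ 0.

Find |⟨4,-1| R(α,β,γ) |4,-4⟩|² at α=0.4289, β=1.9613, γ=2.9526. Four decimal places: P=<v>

First d^4_{-1,-4}(β=1.9613), then the phase factors e^{-i(-1)α} and e^{-i(-4)γ}:
With c≡cos(β/2)=0.556483 and s≡sin(β/2)=0.830859, N=[6·120·1·40320]^{1/2}=5387.986637
k: max(0,(-4)−(-1))=0 … min(4+(-4),4−(-1))=0
  k=0: (−1)^3·5387.9866/(720)·0.5565^5·0.8309^3 = -0.229052
d^4_{-1,-4}(1.9613) = -0.229052
|D^4_{-1,-4}|² = |d^4_{-1,-4}(β)|² = (-0.229052)² = 0.052465 (the z-rotation phases have unit modulus)

P=0.0525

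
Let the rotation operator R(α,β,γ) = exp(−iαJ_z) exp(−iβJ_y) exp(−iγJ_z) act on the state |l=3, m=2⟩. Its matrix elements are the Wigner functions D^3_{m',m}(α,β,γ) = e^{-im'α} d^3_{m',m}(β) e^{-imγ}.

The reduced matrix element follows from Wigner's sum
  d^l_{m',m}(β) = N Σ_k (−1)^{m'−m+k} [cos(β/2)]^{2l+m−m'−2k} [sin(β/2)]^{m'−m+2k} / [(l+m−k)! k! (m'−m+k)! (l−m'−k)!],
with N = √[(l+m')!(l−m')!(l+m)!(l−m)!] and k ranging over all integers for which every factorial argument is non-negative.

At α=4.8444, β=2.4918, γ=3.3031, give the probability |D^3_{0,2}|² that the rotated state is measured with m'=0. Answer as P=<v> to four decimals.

P=0.1593

Split into d^3_{0,2}(β=2.4918) × two z-phases.
c=cos(2.4918/2)=0.319211, s=sin(2.4918/2)=0.947684; N=√[6·6·120·1]=65.726707
Admissible k: 2..3 (factorial args all ≥0)
  k=2: (−1)^0·65.7267/(12)·0.3192^4·0.9477^2 = +0.051074
  k=3: (−1)^1·65.7267/(12)·0.3192^2·0.9477^4 = -0.450162
d^3_{0,2}(2.4918) = +0.051074 -0.450162 = -0.399089
|D^3_{0,2}|² = |d^3_{0,2}(β)|² = (-0.399089)² = 0.159272 (the z-rotation phases have unit modulus)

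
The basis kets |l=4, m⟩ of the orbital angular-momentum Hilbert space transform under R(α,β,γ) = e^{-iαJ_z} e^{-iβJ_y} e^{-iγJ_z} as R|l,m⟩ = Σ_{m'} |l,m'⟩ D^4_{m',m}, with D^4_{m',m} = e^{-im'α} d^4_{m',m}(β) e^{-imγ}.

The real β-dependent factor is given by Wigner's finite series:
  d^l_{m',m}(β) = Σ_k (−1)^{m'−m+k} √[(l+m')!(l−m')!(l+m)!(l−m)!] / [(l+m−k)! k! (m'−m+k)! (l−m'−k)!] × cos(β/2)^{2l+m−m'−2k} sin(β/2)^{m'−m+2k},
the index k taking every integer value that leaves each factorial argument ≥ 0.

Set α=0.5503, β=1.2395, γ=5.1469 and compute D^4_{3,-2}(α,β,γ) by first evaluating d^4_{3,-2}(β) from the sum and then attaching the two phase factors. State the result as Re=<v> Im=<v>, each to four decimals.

Re=0.2358 Im=-0.2342

Split into d^4_{3,-2}(β=1.2395) × two z-phases.
With c≡cos(β/2)=0.814024 and s≡sin(β/2)=0.580832, N=[5040·1·2·720]^{1/2}=2693.993318
The bounds max(0,m−m')=0 and min(l+m,l−m')=1 give 2 terms
  k=0: (−1)^5·2693.9933/(240)·0.8140^3·0.5808^5 = -0.400265
  k=1: (−1)^6·2693.9933/(720)·0.8140^1·0.5808^7 = +0.067929
d^4_{3,-2}(1.2395) = -0.400265 +0.067929 = -0.332337
D = (-0.080018-0.996793i)·(-0.332337)·(-0.645574-0.763698i) = +0.235823-0.234169i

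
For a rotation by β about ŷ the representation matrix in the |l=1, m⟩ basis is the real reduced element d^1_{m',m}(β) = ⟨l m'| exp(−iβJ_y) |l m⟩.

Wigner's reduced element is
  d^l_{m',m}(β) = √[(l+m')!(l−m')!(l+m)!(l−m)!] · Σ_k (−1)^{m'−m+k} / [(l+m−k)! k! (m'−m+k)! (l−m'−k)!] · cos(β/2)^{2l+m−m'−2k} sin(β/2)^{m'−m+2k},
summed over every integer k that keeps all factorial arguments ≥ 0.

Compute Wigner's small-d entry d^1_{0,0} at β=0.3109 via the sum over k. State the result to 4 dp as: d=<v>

d=0.9521

d^1_{0,0}(β=0.3109) via Wigner's sum:
Half-angle: c=0.987942, s=0.154825. N=√(1·1·1·1)=1.000000
k: max(0,(0)−(0))=0 … min(1+(0),1−(0))=1
  k=0: (−1)^0·1.0000/(1)·0.9879^2·0.1548^0 = +0.976029
  k=1: (−1)^1·1.0000/(1)·0.9879^0·0.1548^2 = -0.023971
d^1_{0,0}(0.3109) = +0.976029 -0.023971 = +0.952059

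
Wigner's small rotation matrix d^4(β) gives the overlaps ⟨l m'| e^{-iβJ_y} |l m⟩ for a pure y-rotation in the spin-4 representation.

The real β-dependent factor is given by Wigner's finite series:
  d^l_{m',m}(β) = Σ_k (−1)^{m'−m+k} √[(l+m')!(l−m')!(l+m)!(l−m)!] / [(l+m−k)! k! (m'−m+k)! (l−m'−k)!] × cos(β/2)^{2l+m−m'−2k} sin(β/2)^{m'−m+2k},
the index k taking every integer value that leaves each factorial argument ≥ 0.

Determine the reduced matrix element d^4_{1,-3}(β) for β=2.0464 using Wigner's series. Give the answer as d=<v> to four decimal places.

d^4_{1,-3}(β=2.0464) via Wigner's sum:
Half-angle: c=0.520637, s=0.853778. N=√(120·6·1·5040)=1904.940944
k: max(0,(-3)−(1))=0 … min(4+(-3),4−(1))=1
  k=0: (−1)^4·1904.9409/(144)·0.5206^4·0.8538^4 = +0.516462
  k=1: (−1)^5·1904.9409/(240)·0.5206^2·0.8538^6 = -0.833318
d^4_{1,-3}(2.0464) = +0.516462 -0.833318 = -0.316856

d=-0.3169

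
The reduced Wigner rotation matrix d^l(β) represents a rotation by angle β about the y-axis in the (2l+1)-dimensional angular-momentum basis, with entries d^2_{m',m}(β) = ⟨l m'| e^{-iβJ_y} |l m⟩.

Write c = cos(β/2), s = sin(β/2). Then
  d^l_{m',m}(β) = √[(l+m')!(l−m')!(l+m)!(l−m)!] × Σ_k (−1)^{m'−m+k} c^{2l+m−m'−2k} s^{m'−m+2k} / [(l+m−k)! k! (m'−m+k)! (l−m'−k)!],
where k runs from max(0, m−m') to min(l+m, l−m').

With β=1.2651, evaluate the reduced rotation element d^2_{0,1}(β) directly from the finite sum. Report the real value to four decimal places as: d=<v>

d^2_{0,1}(β=1.2651) via Wigner's sum:
c=cos(1.2651/2)=0.806523, s=sin(1.2651/2)=0.591203; N=√[2·2·6·1]=4.898979
The bounds max(0,m−m')=1 and min(l+m,l−m')=2 give 2 terms
  k=1: (−1)^0·4.8990/(2)·0.8065^3·0.5912^1 = +0.759735
  k=2: (−1)^1·4.8990/(2)·0.8065^1·0.5912^3 = -0.408228
d^2_{0,1}(1.2651) = +0.759735 -0.408228 = +0.351507

d=0.3515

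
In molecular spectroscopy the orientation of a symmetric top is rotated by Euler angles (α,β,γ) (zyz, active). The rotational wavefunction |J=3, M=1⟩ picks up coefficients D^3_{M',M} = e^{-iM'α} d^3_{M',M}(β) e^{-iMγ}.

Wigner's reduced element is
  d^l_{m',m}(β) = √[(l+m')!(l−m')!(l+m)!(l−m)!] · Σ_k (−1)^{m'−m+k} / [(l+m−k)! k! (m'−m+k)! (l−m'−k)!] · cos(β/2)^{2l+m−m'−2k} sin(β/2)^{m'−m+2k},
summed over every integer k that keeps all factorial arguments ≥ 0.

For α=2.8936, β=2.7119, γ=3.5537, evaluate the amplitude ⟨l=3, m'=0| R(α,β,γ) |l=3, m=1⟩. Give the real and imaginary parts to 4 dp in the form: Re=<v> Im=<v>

Re=-0.5177 Im=0.2263

First d^3_{0,1}(β=2.7119), then the phase factors e^{-i(0)α} and e^{-i(1)γ}:
c=cos(2.7119/2)=0.213197, s=sin(2.7119/2)=0.977009; N=√[6·6·24·2]=41.569219
Admissible k: 1..3 (factorial args all ≥0)
  k=1: (−1)^0·41.5692/(12)·0.2132^5·0.9770^1 = +0.001491
  k=2: (−1)^1·41.5692/(4)·0.2132^3·0.9770^3 = -0.093919
  k=3: (−1)^2·41.5692/(12)·0.2132^1·0.9770^5 = +0.657454
d^3_{0,1}(2.7119) = +0.001491 -0.093919 +0.657454 = +0.565026
Attach z-rotation phases: D = e^{-i(0)(2.8936)}·(+0.565026)·e^{-i(1)(3.5537)} = -0.517721+0.226316i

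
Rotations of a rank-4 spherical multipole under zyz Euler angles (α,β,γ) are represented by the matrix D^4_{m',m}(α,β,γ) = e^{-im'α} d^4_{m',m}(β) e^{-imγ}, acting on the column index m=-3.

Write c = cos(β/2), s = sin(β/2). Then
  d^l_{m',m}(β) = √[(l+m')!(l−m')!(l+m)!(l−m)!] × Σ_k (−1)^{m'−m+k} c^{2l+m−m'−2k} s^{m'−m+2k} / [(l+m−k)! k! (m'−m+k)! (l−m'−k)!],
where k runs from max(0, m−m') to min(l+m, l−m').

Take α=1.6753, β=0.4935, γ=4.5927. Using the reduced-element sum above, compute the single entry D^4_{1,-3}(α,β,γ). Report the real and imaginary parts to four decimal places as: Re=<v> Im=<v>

First d^4_{1,-3}(β=0.4935), then the phase factors e^{-i(1)α} and e^{-i(-3)γ}:
Half-angle: c=0.969711, s=0.244254. N=√(120·6·1·5040)=1904.940944
The bounds max(0,m−m')=0 and min(l+m,l−m')=1 give 2 terms
  k=0: (−1)^4·1904.9409/(144)·0.9697^4·0.2443^4 = +0.041635
  k=1: (−1)^5·1904.9409/(240)·0.9697^2·0.2443^6 = -0.001585
d^4_{1,-3}(0.4935) = +0.041635 -0.001585 = +0.040050
D = (-0.104314-0.994544i)·(+0.040050)·(+0.351401+0.936225i) = +0.035823-0.017908i

Re=0.0358 Im=-0.0179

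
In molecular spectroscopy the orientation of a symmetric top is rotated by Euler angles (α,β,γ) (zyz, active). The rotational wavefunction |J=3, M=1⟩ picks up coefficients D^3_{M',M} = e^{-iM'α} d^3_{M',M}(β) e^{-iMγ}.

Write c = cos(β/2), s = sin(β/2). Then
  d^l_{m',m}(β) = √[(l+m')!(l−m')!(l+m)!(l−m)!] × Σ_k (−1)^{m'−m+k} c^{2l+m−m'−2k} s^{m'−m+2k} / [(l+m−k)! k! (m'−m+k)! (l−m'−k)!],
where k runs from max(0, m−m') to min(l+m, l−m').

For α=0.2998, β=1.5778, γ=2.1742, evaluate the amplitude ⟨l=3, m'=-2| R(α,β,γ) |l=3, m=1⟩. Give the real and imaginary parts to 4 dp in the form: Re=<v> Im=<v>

D^3_{-2,1}(0.2998,1.5778,2.1742) = e^{-i·-2·0.2998}·d^3_{-2,1}(1.5778)·e^{-i·1·2.1742}. Compute d first:
c=cos(1.5778/2)=0.704626, s=sin(1.5778/2)=0.709579; N=√[1·120·24·2]=75.894664
k∈{3,4} keeps every argument non-negative
  k=3: (−1)^0·75.8947/(12)·0.7046^3·0.7096^3 = +0.790511
  k=4: (−1)^1·75.8947/(24)·0.7046^1·0.7096^5 = -0.400831
d^3_{-2,1}(1.5778) = +0.790511 -0.400831 = +0.389680
D = (+0.825561+0.564312i)·(+0.389680)·(-0.567448-0.823409i) = -0.001482-0.389677i

Re=-0.0015 Im=-0.3897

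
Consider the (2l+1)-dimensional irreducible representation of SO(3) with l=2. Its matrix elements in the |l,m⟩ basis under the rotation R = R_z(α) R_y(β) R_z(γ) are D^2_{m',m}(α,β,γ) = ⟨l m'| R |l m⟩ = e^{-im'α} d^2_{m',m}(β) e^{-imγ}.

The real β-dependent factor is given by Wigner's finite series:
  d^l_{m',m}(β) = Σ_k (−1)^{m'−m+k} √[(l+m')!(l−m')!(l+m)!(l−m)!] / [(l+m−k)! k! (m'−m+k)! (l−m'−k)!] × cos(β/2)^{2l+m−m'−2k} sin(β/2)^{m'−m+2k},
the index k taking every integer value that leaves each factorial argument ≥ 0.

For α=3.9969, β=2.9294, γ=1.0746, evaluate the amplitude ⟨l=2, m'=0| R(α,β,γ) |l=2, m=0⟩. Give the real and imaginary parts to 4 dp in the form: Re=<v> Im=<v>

D^2_{0,0}(3.9969,2.9294,1.0746) = e^{-i·0·3.9969}·d^2_{0,0}(2.9294)·e^{-i·0·1.0746}. Compute d first:
With c≡cos(β/2)=0.105897 and s≡sin(β/2)=0.994377, N=[2·2·2·2]^{1/2}=4.000000
Admissible k: 0..2 (factorial args all ≥0)
  k=0: (−1)^0·4.0000/(4)·0.1059^4·0.9944^0 = +0.000126
  k=1: (−1)^1·4.0000/(1)·0.1059^2·0.9944^2 = -0.044354
  k=2: (−1)^2·4.0000/(4)·0.1059^0·0.9944^4 = +0.977697
d^2_{0,0}(2.9294) = +0.000126 -0.044354 +0.977697 = +0.933469
Phases: e^{-i·(0)·3.9969}=+1.000000+0.000000i, e^{-i·(0)·1.0746}=+1.000000+0.000000i ⇒ D=+0.933469+0.000000i

Re=0.9335 Im=0.0000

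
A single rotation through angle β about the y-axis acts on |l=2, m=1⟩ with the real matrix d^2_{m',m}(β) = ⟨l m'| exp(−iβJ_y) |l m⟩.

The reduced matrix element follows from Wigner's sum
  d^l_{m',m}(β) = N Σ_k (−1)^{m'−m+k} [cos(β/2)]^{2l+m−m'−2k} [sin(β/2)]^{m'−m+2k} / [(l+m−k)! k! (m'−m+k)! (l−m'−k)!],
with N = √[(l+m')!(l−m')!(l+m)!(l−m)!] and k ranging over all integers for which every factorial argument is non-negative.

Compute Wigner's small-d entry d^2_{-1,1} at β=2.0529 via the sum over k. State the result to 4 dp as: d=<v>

d^2_{-1,1}(β=2.0529) via Wigner's sum:
c=cos(2.0529/2)=0.517859, s=sin(2.0529/2)=0.855466; N=√[1·6·6·1]=6.000000
Admissible k: 2..3 (factorial args all ≥0)
  k=2: (−1)^0·6.0000/(2)·0.5179^2·0.8555^2 = +0.588776
  k=3: (−1)^1·6.0000/(6)·0.5179^0·0.8555^4 = -0.535564
d^2_{-1,1}(2.0529) = +0.588776 -0.535564 = +0.053212

d=0.0532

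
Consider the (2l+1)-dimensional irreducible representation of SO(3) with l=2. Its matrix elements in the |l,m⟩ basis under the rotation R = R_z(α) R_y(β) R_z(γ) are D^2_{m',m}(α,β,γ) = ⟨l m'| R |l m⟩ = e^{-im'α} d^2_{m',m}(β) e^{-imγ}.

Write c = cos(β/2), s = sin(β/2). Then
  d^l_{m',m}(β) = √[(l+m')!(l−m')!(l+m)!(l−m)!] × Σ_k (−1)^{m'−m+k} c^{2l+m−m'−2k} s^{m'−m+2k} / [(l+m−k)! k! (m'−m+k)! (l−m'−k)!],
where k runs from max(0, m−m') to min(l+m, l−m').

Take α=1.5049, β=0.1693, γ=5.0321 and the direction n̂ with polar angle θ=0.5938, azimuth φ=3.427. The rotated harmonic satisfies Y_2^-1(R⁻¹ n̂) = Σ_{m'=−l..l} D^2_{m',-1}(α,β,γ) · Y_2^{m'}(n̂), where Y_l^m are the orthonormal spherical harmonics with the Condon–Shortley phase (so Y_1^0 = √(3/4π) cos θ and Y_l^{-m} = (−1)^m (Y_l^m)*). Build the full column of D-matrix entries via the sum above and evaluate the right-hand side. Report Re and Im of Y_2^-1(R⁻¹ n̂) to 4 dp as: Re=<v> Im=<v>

Re=-0.3650 Im=0.0895

Need the full column D^2_{m',-1} for m'=−2..2 at α=1.5049, β=0.1693, γ=5.0321.
cos(β/2)=0.996419, sin(β/2)=0.084549
d^2_{-2,-1}: single k=1 term ⇒ +0.167288;  D = -0.031252+0.164343i
d^2_{-1,-1}: k∈[0..1] ⇒ +0.985754 -0.021292 = +0.964462;  D = +0.933562+0.242175i
d^2_{0,-1}: k∈[0..1] ⇒ -0.204885 +0.001475 = -0.203410;  D = -0.063930+0.193102i
d^2_{1,-1}: k∈[0..1] ⇒ +0.021292 -0.000051 = +0.021241;  D = -0.019681-0.007989i
d^2_{2,-1}: single k=0 term ⇒ -0.001204;  D = +0.000526-0.001084i
Y_2^{m'}(θ=0.5938,φ=3.427) and Σ D·Y over m':
  (-0.0313+0.1643i)·(+0.1018-0.0653i)  (+0.9336+0.2422i)·(-0.3438+0.1009i)  (-0.0639+0.1931i)·(+0.3346+0.0000i)  (-0.0197-0.0080i)·(+0.3438+0.1009i)  (+0.0005-0.0011i)·(+0.1018+0.0653i)
Y_2^-1(R⁻¹ n̂) = -0.365022+0.089479i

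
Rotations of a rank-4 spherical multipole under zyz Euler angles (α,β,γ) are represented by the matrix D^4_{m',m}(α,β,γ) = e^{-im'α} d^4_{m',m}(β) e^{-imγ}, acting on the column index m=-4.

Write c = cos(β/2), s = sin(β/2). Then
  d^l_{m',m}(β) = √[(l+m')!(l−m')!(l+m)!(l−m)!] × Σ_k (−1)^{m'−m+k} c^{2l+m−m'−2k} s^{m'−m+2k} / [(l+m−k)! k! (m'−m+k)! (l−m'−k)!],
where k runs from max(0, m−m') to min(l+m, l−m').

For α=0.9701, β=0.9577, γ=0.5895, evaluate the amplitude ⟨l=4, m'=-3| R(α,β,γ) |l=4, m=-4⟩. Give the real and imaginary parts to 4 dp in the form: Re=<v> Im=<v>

Split into d^4_{-3,-4}(β=0.9577) × two z-phases.
Half-angle: c=0.887525, s=0.460759. N=√(1·5040·1·40320)=14255.272709
The bounds max(0,m−m')=0 and min(l+m,l−m')=0 give 1 term
  k=0: (−1)^1·14255.2727/(5040)·0.8875^7·0.4608^1 = -0.565307
d^4_{-3,-4}(0.9577) = -0.565307
Attach z-rotation phases: D = e^{-i(-3)(0.9701)}·(-0.565307)·e^{-i(-4)(0.5895)} = -0.298322+0.480183i

Re=-0.2983 Im=0.4802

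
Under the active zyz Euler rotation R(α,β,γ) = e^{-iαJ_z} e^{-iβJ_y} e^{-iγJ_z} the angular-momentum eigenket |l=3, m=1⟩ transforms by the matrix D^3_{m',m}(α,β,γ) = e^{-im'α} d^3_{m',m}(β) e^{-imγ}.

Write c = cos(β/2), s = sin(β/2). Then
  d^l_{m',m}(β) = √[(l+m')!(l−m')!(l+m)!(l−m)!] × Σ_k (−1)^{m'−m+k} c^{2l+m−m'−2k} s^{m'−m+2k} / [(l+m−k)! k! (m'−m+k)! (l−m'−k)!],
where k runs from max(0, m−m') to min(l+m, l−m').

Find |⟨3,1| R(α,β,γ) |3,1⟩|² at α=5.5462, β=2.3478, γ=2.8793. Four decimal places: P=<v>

Split into d^3_{1,1}(β=2.3478) × two z-phases.
With c≡cos(β/2)=0.386558 and s≡sin(β/2)=0.922265, N=[24·2·24·2]^{1/2}=48.000000
Admissible k: 0..2 (factorial args all ≥0)
  k=0: (−1)^0·48.0000/(48)·0.3866^6·0.9223^0 = +0.003336
  k=1: (−1)^1·48.0000/(6)·0.3866^4·0.9223^2 = -0.151936
  k=2: (−1)^2·48.0000/(8)·0.3866^2·0.9223^4 = +0.648639
d^3_{1,1}(2.3478) = +0.003336 -0.151936 +0.648639 = +0.500040
|D^3_{1,1}|² = |d^3_{1,1}(β)|² = (+0.500040)² = 0.250040 (the z-rotation phases have unit modulus)

P=0.2500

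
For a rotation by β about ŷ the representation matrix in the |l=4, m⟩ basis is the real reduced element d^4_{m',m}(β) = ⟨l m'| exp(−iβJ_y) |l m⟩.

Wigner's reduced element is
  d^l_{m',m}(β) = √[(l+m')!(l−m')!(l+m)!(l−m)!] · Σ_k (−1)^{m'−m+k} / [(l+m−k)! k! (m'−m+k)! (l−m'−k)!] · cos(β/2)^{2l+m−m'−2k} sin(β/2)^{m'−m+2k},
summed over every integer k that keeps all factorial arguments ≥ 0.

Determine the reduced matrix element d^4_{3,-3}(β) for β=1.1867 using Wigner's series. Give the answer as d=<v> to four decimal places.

d=0.1375

d^4_{3,-3}(β=1.1867) via Wigner's sum:
c=cos(1.1867/2)=0.829072, s=sin(1.1867/2)=0.559142; N=√[5040·1·1·5040]=5040.000000
Admissible k: 0..1 (factorial args all ≥0)
  k=0: (−1)^6·5040.0000/(720)·0.8291^2·0.5591^6 = +0.147032
  k=1: (−1)^7·5040.0000/(5040)·0.8291^0·0.5591^8 = -0.009554
d^4_{3,-3}(1.1867) = +0.147032 -0.009554 = +0.137479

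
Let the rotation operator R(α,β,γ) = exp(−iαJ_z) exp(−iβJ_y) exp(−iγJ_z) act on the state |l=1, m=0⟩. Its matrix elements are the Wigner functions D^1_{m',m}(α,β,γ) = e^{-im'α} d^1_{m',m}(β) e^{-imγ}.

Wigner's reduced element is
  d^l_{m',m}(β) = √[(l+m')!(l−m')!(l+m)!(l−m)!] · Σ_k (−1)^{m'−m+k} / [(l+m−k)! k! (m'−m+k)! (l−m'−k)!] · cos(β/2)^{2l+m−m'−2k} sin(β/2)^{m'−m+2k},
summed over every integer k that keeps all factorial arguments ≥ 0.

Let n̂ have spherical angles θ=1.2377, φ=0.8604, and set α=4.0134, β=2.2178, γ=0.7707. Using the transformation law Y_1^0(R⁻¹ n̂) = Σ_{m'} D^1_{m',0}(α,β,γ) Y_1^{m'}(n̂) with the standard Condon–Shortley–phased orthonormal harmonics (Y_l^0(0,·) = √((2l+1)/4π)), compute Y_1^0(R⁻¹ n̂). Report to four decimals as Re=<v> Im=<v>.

Re=-0.4647 Im=0.0000

Need the full column D^1_{m',0} for m'=−1..1 at α=4.0134, β=2.2178, γ=0.7707.
cos(β/2)=0.445647, sin(β/2)=0.895209
d^1_{-1,0}: single k=1 term ⇒ +0.564196;  D = -0.363029-0.431888i
d^1_{0,0}: k∈[0..1] ⇒ +0.198601 -0.801399 = -0.602798;  D = -0.602798+0.000000i
d^1_{1,0}: single k=0 term ⇒ -0.564196;  D = +0.363029-0.431888i
Y_1^{m'}(θ=1.2377,φ=0.8604) and Σ D·Y over m':
  (-0.3630-0.4319i)·(+0.2129-0.2475i)  (-0.6028+0.0000i)·(+0.1598+0.0000i)  (+0.3630-0.4319i)·(-0.2129-0.2475i)
Y_1^0(R⁻¹ n̂) = -0.464703+0.000000i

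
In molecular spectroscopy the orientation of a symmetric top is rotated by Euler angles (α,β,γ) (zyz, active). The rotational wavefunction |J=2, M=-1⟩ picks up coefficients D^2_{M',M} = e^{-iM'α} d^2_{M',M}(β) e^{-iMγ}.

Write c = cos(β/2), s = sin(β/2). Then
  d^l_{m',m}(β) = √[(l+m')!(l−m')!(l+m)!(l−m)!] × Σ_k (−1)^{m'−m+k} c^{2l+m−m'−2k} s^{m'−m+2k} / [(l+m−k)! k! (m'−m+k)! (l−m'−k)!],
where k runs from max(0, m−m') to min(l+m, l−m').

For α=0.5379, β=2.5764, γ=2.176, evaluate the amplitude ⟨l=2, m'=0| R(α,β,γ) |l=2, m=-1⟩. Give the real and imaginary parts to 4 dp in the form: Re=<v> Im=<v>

Re=-0.3152 Im=0.4556

First d^2_{0,-1}(β=2.5764), then the phase factors e^{-i(0)α} and e^{-i(-1)γ}:
With c≡cos(β/2)=0.278850 and s≡sin(β/2)=0.960335, N=[2·2·1·6]^{1/2}=4.898979
The bounds max(0,m−m')=0 and min(l+m,l−m')=1 give 2 terms
  k=0: (−1)^1·4.8990/(2)·0.2788^3·0.9603^1 = -0.051005
  k=1: (−1)^2·4.8990/(2)·0.2788^1·0.9603^3 = +0.604942
d^2_{0,-1}(2.5764) = -0.051005 +0.604942 = +0.553938
D = (+1.000000+0.000000i)·(+0.553938)·(-0.568930+0.822386i) = -0.315152+0.455551i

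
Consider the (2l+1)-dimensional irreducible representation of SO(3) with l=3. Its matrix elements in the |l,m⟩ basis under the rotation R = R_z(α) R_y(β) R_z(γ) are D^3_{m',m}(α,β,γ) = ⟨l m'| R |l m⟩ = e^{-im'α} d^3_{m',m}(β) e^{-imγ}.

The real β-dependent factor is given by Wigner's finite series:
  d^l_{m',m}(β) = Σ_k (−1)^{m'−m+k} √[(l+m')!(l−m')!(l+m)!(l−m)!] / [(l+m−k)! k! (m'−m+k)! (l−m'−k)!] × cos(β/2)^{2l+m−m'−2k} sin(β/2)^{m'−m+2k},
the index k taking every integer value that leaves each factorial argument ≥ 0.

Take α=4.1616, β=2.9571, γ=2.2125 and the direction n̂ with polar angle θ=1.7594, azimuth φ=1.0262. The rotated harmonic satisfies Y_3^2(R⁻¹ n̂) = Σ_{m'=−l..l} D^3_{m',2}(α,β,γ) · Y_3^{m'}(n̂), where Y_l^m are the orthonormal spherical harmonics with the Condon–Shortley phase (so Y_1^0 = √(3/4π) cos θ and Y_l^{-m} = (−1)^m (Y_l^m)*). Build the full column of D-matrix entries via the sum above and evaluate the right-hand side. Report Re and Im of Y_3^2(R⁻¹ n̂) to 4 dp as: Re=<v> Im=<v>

Need the full column D^3_{m',2} for m'=−3..3 at α=4.1616, β=2.9571, γ=2.2125.
cos(β/2)=0.092116, sin(β/2)=0.995748
d^3_{-3,2}: single k=5 term ⇒ +0.220880;  D = -0.045141+0.216218i
d^3_{-2,2}: k∈[4..5] ⇒ +0.041709 -0.974760 = -0.933050;  D = +0.678485+0.640500i
d^3_{-1,2}: k∈[3..4] ⇒ +0.004881 -0.285155 = -0.280274;  D = -0.270608+0.072974i
d^3_{0,2}: k∈[2..3] ⇒ +0.000391 -0.045690 = -0.045299;  D = +0.012840-0.043442i
d^3_{1,2}: k∈[1..2] ⇒ +0.000021 -0.004881 = -0.004860;  D = +0.003250+0.003613i
d^3_{2,2}: k∈[0..1] ⇒ +0.000001 -0.000357 = -0.000356;  D = -0.000350+0.000064i
d^3_{3,2}: single k=0 term ⇒ -0.000016;  D = +0.000006-0.000015i
Y_3^{m'}(θ=1.7594,φ=1.0262) and Σ D·Y over m':
  (-0.0451+0.2162i)·(-0.3946-0.0249i)  (+0.6785+0.6405i)·(+0.0856+0.1638i)  (-0.2706+0.0730i)·(-0.1356+0.2238i)  (+0.0128-0.0434i)·(+0.1976+0.0000i)  (+0.0033+0.0036i)·(+0.1356+0.2238i)  (-0.0004+0.0001i)·(+0.0856-0.1638i)  (+0.0000-0.0000i)·(+0.3946-0.0249i)
Y_3^2(R⁻¹ n̂) = -0.001143+0.004047i

Re=-0.0011 Im=0.0040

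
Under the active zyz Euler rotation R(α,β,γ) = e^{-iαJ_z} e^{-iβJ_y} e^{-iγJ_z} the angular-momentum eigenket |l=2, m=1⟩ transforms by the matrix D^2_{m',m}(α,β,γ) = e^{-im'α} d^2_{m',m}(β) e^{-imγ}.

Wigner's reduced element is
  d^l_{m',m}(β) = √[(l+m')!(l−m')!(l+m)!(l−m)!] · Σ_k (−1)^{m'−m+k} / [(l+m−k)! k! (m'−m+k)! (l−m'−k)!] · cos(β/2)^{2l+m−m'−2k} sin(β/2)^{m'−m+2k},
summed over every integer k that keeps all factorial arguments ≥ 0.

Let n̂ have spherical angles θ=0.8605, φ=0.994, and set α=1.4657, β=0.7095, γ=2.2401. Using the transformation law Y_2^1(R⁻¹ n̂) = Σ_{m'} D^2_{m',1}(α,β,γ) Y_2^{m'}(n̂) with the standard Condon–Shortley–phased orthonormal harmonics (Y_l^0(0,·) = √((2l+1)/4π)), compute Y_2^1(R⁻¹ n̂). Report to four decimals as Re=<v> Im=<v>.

Need the full column D^2_{m',1} for m'=−2..2 at α=1.4657, β=0.7095, γ=2.2401.
cos(β/2)=0.937733, sin(β/2)=0.347356
d^2_{-2,1}: single k=3 term ⇒ +0.078602;  D = +0.060556+0.050112i
d^2_{-1,1}: k∈[2..3] ⇒ +0.318295 -0.014558 = +0.303737;  D = +0.217123-0.212399i
d^2_{0,1}: k∈[1..2] ⇒ +0.701598 -0.096267 = +0.605331;  D = -0.375571-0.474733i
d^2_{1,1}: k∈[0..1] ⇒ +0.773246 -0.318295 = +0.454951;  D = -0.384439+0.243283i
d^2_{2,1}: single k=0 term ⇒ -0.572853;  D = -0.253860-0.513532i
Y_2^{m'}(θ=0.8605,φ=0.994) and Σ D·Y over m':
  (+0.0606+0.0501i)·(-0.0900-0.2030i)  (+0.2171-0.2124i)·(+0.2083-0.3201i)  (-0.3756-0.4747i)·(+0.0869+0.0000i)  (-0.3844+0.2433i)·(-0.2083-0.3201i)  (-0.2539-0.5135i)·(-0.0900+0.2030i)
Y_2^1(R⁻¹ n̂) = +0.234349-0.104732i

Re=0.2343 Im=-0.1047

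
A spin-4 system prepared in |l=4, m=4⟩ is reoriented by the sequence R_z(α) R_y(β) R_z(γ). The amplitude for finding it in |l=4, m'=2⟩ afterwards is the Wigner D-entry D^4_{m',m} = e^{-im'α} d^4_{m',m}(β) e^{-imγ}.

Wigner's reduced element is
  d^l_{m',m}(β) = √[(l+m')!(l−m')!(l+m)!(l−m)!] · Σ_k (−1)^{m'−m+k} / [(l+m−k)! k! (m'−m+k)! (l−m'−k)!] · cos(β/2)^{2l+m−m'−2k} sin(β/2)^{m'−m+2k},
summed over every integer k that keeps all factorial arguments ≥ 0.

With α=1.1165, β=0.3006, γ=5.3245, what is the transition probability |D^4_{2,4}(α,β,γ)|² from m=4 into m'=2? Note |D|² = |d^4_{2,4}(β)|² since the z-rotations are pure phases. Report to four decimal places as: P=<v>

Split into d^4_{2,4}(β=0.3006) × two z-phases.
With c≡cos(β/2)=0.988726 and s≡sin(β/2)=0.149735, N=[720·2·40320·1]^{1/2}=7619.763776
The bounds max(0,m−m')=2 and min(l+m,l−m')=2 give 1 term
  k=2: (−1)^0·7619.7638/(1440)·0.9887^6·0.1497^2 = +0.110836
d^4_{2,4}(0.3006) = +0.110836
|D^4_{2,4}|² = |d^4_{2,4}(β)|² = (+0.110836)² = 0.012285 (the z-rotation phases have unit modulus)

P=0.0123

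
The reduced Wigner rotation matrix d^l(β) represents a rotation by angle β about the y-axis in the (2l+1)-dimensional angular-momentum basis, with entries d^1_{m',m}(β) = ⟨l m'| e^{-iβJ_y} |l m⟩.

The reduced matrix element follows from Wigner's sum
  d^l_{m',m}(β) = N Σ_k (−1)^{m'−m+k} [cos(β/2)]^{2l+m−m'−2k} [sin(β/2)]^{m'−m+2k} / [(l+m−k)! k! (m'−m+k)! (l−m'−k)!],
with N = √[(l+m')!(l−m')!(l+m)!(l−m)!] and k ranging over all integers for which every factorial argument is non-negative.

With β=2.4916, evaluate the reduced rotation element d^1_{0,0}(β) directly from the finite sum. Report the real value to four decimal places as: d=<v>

d^1_{0,0}(β=2.4916) via Wigner's sum:
Half-angle: c=0.319305, s=0.947652. N=√(1·1·1·1)=1.000000
The bounds max(0,m−m')=0 and min(l+m,l−m')=1 give 2 terms
  k=0: (−1)^0·1.0000/(1)·0.3193^2·0.9477^0 = +0.101956
  k=1: (−1)^1·1.0000/(1)·0.3193^0·0.9477^2 = -0.898044
d^1_{0,0}(2.4916) = +0.101956 -0.898044 = -0.796088

d=-0.7961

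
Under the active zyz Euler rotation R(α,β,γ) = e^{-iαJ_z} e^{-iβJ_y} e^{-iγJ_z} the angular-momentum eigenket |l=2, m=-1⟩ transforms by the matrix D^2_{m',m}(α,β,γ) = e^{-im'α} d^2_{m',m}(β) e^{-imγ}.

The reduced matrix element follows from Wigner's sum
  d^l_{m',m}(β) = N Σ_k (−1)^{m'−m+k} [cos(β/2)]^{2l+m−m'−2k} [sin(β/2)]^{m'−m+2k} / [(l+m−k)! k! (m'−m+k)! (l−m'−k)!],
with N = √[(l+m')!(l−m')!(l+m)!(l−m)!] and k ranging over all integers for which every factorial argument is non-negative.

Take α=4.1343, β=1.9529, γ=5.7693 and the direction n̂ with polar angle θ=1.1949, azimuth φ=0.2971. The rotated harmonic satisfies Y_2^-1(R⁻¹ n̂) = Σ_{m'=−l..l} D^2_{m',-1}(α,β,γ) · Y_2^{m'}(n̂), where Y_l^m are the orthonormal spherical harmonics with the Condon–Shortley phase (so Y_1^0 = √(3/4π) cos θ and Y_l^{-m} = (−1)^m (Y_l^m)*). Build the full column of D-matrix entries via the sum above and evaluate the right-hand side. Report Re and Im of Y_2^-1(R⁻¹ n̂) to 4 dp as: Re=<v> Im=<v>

Re=0.2210 Im=0.2980

Need the full column D^2_{m',-1} for m'=−2..2 at α=4.1343, β=1.9529, γ=5.7693.
cos(β/2)=0.559967, sin(β/2)=0.828515
d^2_{-2,-1}: single k=1 term ⇒ +0.290950;  D = +0.028834+0.289518i
d^2_{-1,-1}: k∈[0..1] ⇒ +0.098322 -0.645724 = -0.547402;  D = +0.485840+0.252207i
d^2_{0,-1}: k∈[0..1] ⇒ -0.356339 +0.780080 = +0.423740;  D = +0.369010-0.208296i
d^2_{1,-1}: k∈[0..1] ⇒ +0.645724 -0.471195 = +0.174529;  D = -0.011198+0.174169i
d^2_{2,-1}: single k=0 term ⇒ -0.636932;  D = +0.510007+0.381543i
Y_2^{m'}(θ=1.1949,φ=0.2971) and Σ D·Y over m':
  (+0.0288+0.2895i)·(+0.2769-0.1871i)  (+0.4858+0.2522i)·(+0.2522-0.0772i)  (+0.3690-0.2083i)·(-0.1879+0.0000i)  (-0.0112+0.1742i)·(-0.2522-0.0772i)  (+0.5100+0.3815i)·(+0.2769+0.1871i)
Y_2^-1(R⁻¹ n̂) = +0.220979+0.298033i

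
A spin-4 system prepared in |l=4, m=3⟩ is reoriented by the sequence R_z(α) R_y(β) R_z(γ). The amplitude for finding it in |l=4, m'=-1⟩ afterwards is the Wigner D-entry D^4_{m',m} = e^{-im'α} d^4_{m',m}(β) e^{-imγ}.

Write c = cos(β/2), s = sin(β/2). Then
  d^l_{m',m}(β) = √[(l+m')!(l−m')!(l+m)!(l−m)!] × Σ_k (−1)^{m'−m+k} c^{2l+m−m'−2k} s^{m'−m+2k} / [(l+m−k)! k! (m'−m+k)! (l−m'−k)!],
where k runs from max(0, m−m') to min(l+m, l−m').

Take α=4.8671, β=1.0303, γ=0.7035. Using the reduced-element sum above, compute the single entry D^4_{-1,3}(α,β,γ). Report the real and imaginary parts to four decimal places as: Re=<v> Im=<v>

D^4_{-1,3}(4.8671,1.0303,0.7035) = e^{-i·-1·4.8671}·d^4_{-1,3}(1.0303)·e^{-i·3·0.7035}. Compute d first:
With c≡cos(β/2)=0.870219 and s≡sin(β/2)=0.492665, N=[6·120·5040·1]^{1/2}=1904.940944
k: max(0,(3)−(-1))=4 … min(4+(3),4−(-1))=5
  k=4: (−1)^0·1904.9409/(144)·0.8702^4·0.4927^4 = +0.446932
  k=5: (−1)^1·1904.9409/(240)·0.8702^2·0.4927^6 = -0.085949
d^4_{-1,3}(1.0303) = +0.446932 -0.085949 = +0.360983
Attach z-rotation phases: D = e^{-i(-1)(4.8671)}·(+0.360983)·e^{-i(3)(0.7035)} = -0.334559+0.135568i

Re=-0.3346 Im=0.1356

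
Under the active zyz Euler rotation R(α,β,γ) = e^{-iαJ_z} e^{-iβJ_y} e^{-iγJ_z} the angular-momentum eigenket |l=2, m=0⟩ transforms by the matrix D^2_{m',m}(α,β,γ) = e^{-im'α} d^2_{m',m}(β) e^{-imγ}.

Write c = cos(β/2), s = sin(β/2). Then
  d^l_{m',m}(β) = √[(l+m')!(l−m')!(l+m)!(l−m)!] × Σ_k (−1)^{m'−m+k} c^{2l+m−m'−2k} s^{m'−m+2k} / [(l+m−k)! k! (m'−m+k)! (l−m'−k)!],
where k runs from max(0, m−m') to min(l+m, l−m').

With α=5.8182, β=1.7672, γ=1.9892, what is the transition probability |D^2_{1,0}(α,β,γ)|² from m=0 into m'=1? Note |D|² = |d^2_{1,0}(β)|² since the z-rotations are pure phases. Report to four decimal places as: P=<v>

P=0.0549

D^2_{1,0}(5.8182,1.7672,1.9892) = e^{-i·1·5.8182}·d^2_{1,0}(1.7672)·e^{-i·0·1.9892}. Compute d first:
c=cos(1.7672/2)=0.634372, s=sin(1.7672/2)=0.773028; N=√[6·1·2·2]=4.898979
k∈{0,1} keeps every argument non-negative
  k=0: (−1)^1·4.8990/(2)·0.6344^3·0.7730^1 = -0.483396
  k=1: (−1)^2·4.8990/(2)·0.6344^1·0.7730^3 = +0.717802
d^2_{1,0}(1.7672) = -0.483396 +0.717802 = +0.234406
|D^2_{1,0}|² = |d^2_{1,0}(β)|² = (+0.234406)² = 0.054946 (the z-rotation phases have unit modulus)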